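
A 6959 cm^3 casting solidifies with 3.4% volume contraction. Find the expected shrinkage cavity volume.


Formula: V_shrink = V_casting * shrinkage_pct / 100
V_shrink = 6959 cm^3 * 3.4 / 100 = 236.6060 cm^3


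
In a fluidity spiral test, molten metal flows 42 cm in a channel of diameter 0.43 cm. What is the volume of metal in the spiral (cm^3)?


Formula: V = pi * (d/2)^2 * L  (cylinder volume)
Radius = 0.43/2 = 0.215 cm
V = pi * 0.215^2 * 42 = 6.0992 cm^3

Answer: 6.0992 cm^3


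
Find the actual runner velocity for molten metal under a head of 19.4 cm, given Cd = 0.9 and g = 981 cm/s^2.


Formula: v = Cd * sqrt(2 * g * h)  (Torricelli with discharge coefficient)
2*g*h = 2 * 981 * 19.4 = 38062.8 cm^2/s^2
sqrt(38062.8) = 195.09690 cm/s
v = 0.9 * 195.09690 = 175.5872 cm/s


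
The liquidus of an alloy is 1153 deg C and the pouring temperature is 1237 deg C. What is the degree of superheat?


Formula: Superheat = T_pour - T_melt
Superheat = 1237 - 1153 = 84 deg C


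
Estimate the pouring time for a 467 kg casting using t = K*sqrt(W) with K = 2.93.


Formula: t = K * sqrt(W)
sqrt(W) = sqrt(467) = 21.61018
t = 2.93 * 21.61018 = 63.3178 s

63.3178 s


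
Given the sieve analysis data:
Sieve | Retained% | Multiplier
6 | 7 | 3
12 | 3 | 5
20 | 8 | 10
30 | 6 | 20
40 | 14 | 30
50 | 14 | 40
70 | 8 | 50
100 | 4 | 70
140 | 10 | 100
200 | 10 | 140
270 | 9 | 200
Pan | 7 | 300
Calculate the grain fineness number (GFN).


Formula: GFN = sum(pct * multiplier) / sum(pct)
sum(pct * multiplier) = 8196
sum(pct) = 100
GFN = 8196 / 100 = 81.96


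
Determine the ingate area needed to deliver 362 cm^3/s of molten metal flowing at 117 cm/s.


Formula: A_ingate = Q / v  (continuity equation)
A = 362 cm^3/s / 117 cm/s = 3.0940 cm^2

Answer: 3.0940 cm^2


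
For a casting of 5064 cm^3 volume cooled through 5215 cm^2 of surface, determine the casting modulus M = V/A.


Formula: Casting Modulus M = V / A
M = 5064 cm^3 / 5215 cm^2 = 0.9710 cm

Answer: 0.9710 cm


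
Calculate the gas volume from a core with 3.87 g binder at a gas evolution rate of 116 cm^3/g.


Formula: V_gas = W_binder * gas_evolution_rate
V = 3.87 g * 116 cm^3/g = 448.9200 cm^3

Final answer: 448.9200 cm^3


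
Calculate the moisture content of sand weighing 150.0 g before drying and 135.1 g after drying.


Formula: MC = (W_wet - W_dry) / W_wet * 100
Water mass = 150.0 - 135.1 = 14.9 g
MC = 14.9 / 150.0 * 100 = 9.9333%


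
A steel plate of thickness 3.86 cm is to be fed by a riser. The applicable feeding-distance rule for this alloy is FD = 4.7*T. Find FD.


Formula: FD = 4.7 * T  (riser feeding-distance rule)
FD = 4.7 * 3.86 cm = 18.1420 cm

Answer: 18.1420 cm


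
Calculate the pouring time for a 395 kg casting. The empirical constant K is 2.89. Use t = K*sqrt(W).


Formula: t = K * sqrt(W)
sqrt(W) = sqrt(395) = 19.87461
t = 2.89 * 19.87461 = 57.4376 s

57.4376 s


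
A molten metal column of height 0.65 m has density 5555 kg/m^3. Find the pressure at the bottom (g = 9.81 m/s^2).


Formula: P = rho * g * h
rho * g = 5555 * 9.81 = 54494.55 N/m^3
P = 54494.55 * 0.65 = 35421.4575 Pa

35421.4575 Pa


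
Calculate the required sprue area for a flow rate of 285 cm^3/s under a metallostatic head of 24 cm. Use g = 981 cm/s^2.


Formula: v = sqrt(2*g*h), A = Q/v
Velocity: v = sqrt(2 * 981 * 24) = sqrt(47088) = 216.9977 cm/s
Sprue area: A = Q / v = 285 / 216.9977 = 1.3134 cm^2

1.3134 cm^2


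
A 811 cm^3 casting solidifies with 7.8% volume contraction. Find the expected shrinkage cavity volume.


Formula: V_shrink = V_casting * shrinkage_pct / 100
V_shrink = 811 cm^3 * 7.8 / 100 = 63.2580 cm^3

Final answer: 63.2580 cm^3


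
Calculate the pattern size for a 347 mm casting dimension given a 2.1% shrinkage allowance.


Formula: L_pattern = L_casting * (1 + shrinkage_rate/100)
Shrinkage factor = 1 + 2.1/100 = 1.021
L_pattern = 347 mm * 1.021 = 354.2870 mm


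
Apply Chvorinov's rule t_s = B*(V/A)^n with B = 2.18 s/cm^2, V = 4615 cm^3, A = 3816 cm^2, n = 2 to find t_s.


Formula: t_s = B * (V/A)^n  (Chvorinov's rule, n=2)
Modulus M = V/A = 4615/3816 = 1.209382 cm
M^2 = 1.209382^2 = 1.462605 cm^2
t_s = 2.18 * 1.462605 = 3.1885 s

3.1885 s


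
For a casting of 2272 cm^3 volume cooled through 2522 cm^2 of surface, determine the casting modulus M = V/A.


Formula: Casting Modulus M = V / A
M = 2272 cm^3 / 2522 cm^2 = 0.9009 cm

Final answer: 0.9009 cm


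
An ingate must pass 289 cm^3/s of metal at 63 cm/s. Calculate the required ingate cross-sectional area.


Formula: A_ingate = Q / v  (continuity equation)
A = 289 cm^3/s / 63 cm/s = 4.5873 cm^2

Final answer: 4.5873 cm^2


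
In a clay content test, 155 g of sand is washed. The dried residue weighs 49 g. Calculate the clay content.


Formula: Clay% = (W_total - W_washed) / W_total * 100
Clay mass = 155 - 49 = 106 g
Clay% = 106 / 155 * 100 = 68.3871%

Final answer: 68.3871%


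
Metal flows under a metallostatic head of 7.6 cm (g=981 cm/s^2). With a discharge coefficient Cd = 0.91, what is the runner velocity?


Formula: v = Cd * sqrt(2 * g * h)  (Torricelli with discharge coefficient)
2*g*h = 2 * 981 * 7.6 = 14911.2 cm^2/s^2
sqrt(14911.2) = 122.11142 cm/s
v = 0.91 * 122.11142 = 111.1214 cm/s


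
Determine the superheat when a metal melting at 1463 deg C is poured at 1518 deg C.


Formula: Superheat = T_pour - T_melt
Superheat = 1518 - 1463 = 55 deg C


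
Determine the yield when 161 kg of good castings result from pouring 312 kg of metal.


Formula: Casting Yield = (W_good / W_total) * 100
Yield = (161 kg / 312 kg) * 100 = 51.6026%


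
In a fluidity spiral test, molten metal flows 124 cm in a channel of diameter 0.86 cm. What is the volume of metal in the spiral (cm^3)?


Formula: V = pi * (d/2)^2 * L  (cylinder volume)
Radius = 0.86/2 = 0.43 cm
V = pi * 0.43^2 * 124 = 72.0292 cm^3


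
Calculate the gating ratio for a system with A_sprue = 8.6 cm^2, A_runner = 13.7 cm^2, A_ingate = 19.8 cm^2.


Sprue:Runner:Ingate = 1 : 13.7/8.6 : 19.8/8.6 = 1:1.59:2.30

Answer: 1:1.59:2.30


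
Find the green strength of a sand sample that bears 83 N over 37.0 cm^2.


Formula: Compressive Strength = Force / Area
Strength = 83 N / 37.0 cm^2 = 2.2432 N/cm^2

Answer: 2.2432 N/cm^2


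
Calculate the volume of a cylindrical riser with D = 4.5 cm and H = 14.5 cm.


Formula: V = pi * (D/2)^2 * H  (cylinder volume)
Radius = D/2 = 4.5/2 = 2.25 cm
V = pi * 2.25^2 * 14.5 = 230.6125 cm^3


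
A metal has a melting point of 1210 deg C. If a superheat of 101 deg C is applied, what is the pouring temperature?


Formula: T_pour = T_melt + Superheat
T_pour = 1210 + 101 = 1311 deg C

Answer: 1311 deg C


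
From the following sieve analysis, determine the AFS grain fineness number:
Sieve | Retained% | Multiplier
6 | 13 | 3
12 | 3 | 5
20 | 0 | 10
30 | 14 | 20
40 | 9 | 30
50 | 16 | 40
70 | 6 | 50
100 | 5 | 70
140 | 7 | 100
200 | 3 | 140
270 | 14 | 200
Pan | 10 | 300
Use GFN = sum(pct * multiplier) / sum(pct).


Formula: GFN = sum(pct * multiplier) / sum(pct)
sum(pct * multiplier) = 8814
sum(pct) = 100
GFN = 8814 / 100 = 88.14

88.14


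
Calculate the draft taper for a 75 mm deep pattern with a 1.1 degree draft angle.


Formula: taper = depth * tan(draft_angle)
tan(1.1 deg) = 0.0192010
taper = 75 mm * 0.0192010 = 1.4401 mm

Final answer: 1.4401 mm


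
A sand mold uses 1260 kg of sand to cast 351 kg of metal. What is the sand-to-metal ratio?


Formula: Sand-to-Metal Ratio = W_sand / W_metal
Ratio = 1260 kg / 351 kg = 3.5897


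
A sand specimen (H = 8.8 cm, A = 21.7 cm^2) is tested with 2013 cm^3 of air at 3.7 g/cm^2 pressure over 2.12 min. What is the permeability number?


Formula: Permeability Number P = (V * H) / (p * A * t)
Numerator: V * H = 2013 * 8.8 = 17714.4
Denominator: p * A * t = 3.7 * 21.7 * 2.12 = 170.2148
P = 17714.4 / 170.2148 = 104.0709

Answer: 104.0709


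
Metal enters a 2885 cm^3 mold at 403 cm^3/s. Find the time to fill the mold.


Formula: t_fill = V_mold / Q_flow
t = 2885 cm^3 / 403 cm^3/s = 7.1588 s

7.1588 s


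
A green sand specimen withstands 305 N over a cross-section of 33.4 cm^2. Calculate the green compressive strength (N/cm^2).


Formula: Compressive Strength = Force / Area
Strength = 305 N / 33.4 cm^2 = 9.1317 N/cm^2

Answer: 9.1317 N/cm^2


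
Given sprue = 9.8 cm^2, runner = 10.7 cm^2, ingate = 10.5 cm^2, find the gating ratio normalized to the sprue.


Sprue:Runner:Ingate = 1 : 10.7/9.8 : 10.5/9.8 = 1:1.09:1.07


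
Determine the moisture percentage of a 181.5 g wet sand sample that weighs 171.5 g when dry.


Formula: MC = (W_wet - W_dry) / W_wet * 100
Water mass = 181.5 - 171.5 = 10.0 g
MC = 10.0 / 181.5 * 100 = 5.5096%

5.5096%


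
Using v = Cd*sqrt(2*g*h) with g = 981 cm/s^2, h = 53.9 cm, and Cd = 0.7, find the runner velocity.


Formula: v = Cd * sqrt(2 * g * h)  (Torricelli with discharge coefficient)
2*g*h = 2 * 981 * 53.9 = 105751.8 cm^2/s^2
sqrt(105751.8) = 325.19502 cm/s
v = 0.7 * 325.19502 = 227.6365 cm/s


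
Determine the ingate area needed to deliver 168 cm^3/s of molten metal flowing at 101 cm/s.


Formula: A_ingate = Q / v  (continuity equation)
A = 168 cm^3/s / 101 cm/s = 1.6634 cm^2

Answer: 1.6634 cm^2


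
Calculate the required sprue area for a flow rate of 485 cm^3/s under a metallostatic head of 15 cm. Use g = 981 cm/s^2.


Formula: v = sqrt(2*g*h), A = Q/v
Velocity: v = sqrt(2 * 981 * 15) = sqrt(29430) = 171.5517 cm/s
Sprue area: A = Q / v = 485 / 171.5517 = 2.8271 cm^2

Answer: 2.8271 cm^2


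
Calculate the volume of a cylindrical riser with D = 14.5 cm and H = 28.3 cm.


Formula: V = pi * (D/2)^2 * H  (cylinder volume)
Radius = D/2 = 14.5/2 = 7.25 cm
V = pi * 7.25^2 * 28.3 = 4673.1780 cm^3

Final answer: 4673.1780 cm^3


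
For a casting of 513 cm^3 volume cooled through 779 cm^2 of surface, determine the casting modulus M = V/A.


Formula: Casting Modulus M = V / A
M = 513 cm^3 / 779 cm^2 = 0.6585 cm

0.6585 cm


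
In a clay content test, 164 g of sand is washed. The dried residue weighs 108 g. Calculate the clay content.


Formula: Clay% = (W_total - W_washed) / W_total * 100
Clay mass = 164 - 108 = 56 g
Clay% = 56 / 164 * 100 = 34.1463%

34.1463%


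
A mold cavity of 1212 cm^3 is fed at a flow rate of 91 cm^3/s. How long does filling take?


Formula: t_fill = V_mold / Q_flow
t = 1212 cm^3 / 91 cm^3/s = 13.3187 s

13.3187 s


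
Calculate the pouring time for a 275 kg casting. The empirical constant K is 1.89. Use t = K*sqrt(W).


Formula: t = K * sqrt(W)
sqrt(W) = sqrt(275) = 16.58312
t = 1.89 * 16.58312 = 31.3421 s

Final answer: 31.3421 s


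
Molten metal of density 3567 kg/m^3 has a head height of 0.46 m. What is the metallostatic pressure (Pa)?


Formula: P = rho * g * h
rho * g = 3567 * 9.81 = 34992.27 N/m^3
P = 34992.27 * 0.46 = 16096.4442 Pa


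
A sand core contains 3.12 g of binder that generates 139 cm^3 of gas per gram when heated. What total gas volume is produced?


Formula: V_gas = W_binder * gas_evolution_rate
V = 3.12 g * 139 cm^3/g = 433.6800 cm^3

Final answer: 433.6800 cm^3


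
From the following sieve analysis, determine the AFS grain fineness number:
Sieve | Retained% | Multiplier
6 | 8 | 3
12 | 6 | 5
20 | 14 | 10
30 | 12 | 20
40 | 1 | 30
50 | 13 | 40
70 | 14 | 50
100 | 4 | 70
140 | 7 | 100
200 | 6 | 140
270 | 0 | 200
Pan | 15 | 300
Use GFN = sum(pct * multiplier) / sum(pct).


Formula: GFN = sum(pct * multiplier) / sum(pct)
sum(pct * multiplier) = 8004
sum(pct) = 100
GFN = 8004 / 100 = 80.04

Final answer: 80.04


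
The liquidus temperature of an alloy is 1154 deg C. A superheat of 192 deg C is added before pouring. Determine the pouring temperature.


Formula: T_pour = T_melt + Superheat
T_pour = 1154 + 192 = 1346 deg C

Final answer: 1346 deg C


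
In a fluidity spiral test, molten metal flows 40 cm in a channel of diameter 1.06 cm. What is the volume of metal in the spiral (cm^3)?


Formula: V = pi * (d/2)^2 * L  (cylinder volume)
Radius = 1.06/2 = 0.53 cm
V = pi * 0.53^2 * 40 = 35.2989 cm^3


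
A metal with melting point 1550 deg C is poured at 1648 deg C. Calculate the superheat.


Formula: Superheat = T_pour - T_melt
Superheat = 1648 - 1550 = 98 deg C


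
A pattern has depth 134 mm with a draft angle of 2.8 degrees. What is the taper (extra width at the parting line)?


Formula: taper = depth * tan(draft_angle)
tan(2.8 deg) = 0.0489082
taper = 134 mm * 0.0489082 = 6.5537 mm

Answer: 6.5537 mm


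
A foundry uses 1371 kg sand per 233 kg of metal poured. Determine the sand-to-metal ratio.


Formula: Sand-to-Metal Ratio = W_sand / W_metal
Ratio = 1371 kg / 233 kg = 5.8841


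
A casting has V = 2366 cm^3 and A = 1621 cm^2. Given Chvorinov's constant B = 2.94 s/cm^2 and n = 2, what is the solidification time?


Formula: t_s = B * (V/A)^n  (Chvorinov's rule, n=2)
Modulus M = V/A = 2366/1621 = 1.459593 cm
M^2 = 1.459593^2 = 2.130412 cm^2
t_s = 2.94 * 2.130412 = 6.2634 s


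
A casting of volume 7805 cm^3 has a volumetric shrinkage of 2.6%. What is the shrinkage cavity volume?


Formula: V_shrink = V_casting * shrinkage_pct / 100
V_shrink = 7805 cm^3 * 2.6 / 100 = 202.9300 cm^3

Answer: 202.9300 cm^3


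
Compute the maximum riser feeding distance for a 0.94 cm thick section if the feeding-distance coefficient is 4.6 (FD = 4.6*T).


Formula: FD = 4.6 * T  (riser feeding-distance rule)
FD = 4.6 * 0.94 cm = 4.3240 cm


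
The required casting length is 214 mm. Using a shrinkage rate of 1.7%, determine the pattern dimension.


Formula: L_pattern = L_casting * (1 + shrinkage_rate/100)
Shrinkage factor = 1 + 1.7/100 = 1.017
L_pattern = 214 mm * 1.017 = 217.6380 mm


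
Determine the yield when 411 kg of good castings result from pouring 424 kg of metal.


Formula: Casting Yield = (W_good / W_total) * 100
Yield = (411 kg / 424 kg) * 100 = 96.9340%

96.9340%


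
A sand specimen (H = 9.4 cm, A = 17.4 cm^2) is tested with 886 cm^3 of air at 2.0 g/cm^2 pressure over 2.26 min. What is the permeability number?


Formula: Permeability Number P = (V * H) / (p * A * t)
Numerator: V * H = 886 * 9.4 = 8328.4
Denominator: p * A * t = 2.0 * 17.4 * 2.26 = 78.648
P = 8328.4 / 78.648 = 105.8946

Answer: 105.8946


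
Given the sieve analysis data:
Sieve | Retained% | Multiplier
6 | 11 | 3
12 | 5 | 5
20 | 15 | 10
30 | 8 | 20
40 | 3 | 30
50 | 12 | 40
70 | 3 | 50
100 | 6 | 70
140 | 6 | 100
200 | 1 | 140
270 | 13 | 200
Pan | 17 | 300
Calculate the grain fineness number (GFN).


Formula: GFN = sum(pct * multiplier) / sum(pct)
sum(pct * multiplier) = 9948
sum(pct) = 100
GFN = 9948 / 100 = 99.48

Answer: 99.48


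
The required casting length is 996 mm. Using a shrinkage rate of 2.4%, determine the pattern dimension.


Formula: L_pattern = L_casting * (1 + shrinkage_rate/100)
Shrinkage factor = 1 + 2.4/100 = 1.024
L_pattern = 996 mm * 1.024 = 1019.9040 mm

Final answer: 1019.9040 mm


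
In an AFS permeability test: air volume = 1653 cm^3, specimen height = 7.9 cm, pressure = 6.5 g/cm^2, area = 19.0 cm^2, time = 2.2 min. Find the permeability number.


Formula: Permeability Number P = (V * H) / (p * A * t)
Numerator: V * H = 1653 * 7.9 = 13058.7
Denominator: p * A * t = 6.5 * 19.0 * 2.2 = 271.7
P = 13058.7 / 271.7 = 48.0629


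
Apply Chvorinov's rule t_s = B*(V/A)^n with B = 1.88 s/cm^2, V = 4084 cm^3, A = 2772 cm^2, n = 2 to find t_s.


Formula: t_s = B * (V/A)^n  (Chvorinov's rule, n=2)
Modulus M = V/A = 4084/2772 = 1.473304 cm
M^2 = 1.473304^2 = 2.170625 cm^2
t_s = 1.88 * 2.170625 = 4.0808 s

Answer: 4.0808 s


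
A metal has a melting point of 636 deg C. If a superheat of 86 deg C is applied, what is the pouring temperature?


Formula: T_pour = T_melt + Superheat
T_pour = 636 + 86 = 722 deg C

722 deg C


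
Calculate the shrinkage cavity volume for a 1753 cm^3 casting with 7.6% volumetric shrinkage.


Formula: V_shrink = V_casting * shrinkage_pct / 100
V_shrink = 1753 cm^3 * 7.6 / 100 = 133.2280 cm^3


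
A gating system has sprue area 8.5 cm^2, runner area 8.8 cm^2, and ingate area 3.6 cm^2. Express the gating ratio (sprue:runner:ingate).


Sprue:Runner:Ingate = 1 : 8.8/8.5 : 3.6/8.5 = 1:1.04:0.42

Answer: 1:1.04:0.42


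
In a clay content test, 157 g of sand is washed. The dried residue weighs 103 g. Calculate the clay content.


Formula: Clay% = (W_total - W_washed) / W_total * 100
Clay mass = 157 - 103 = 54 g
Clay% = 54 / 157 * 100 = 34.3949%


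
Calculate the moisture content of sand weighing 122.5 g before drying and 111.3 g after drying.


Formula: MC = (W_wet - W_dry) / W_wet * 100
Water mass = 122.5 - 111.3 = 11.2 g
MC = 11.2 / 122.5 * 100 = 9.1429%

Final answer: 9.1429%


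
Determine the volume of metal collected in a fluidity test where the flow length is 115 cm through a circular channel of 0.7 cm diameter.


Formula: V = pi * (d/2)^2 * L  (cylinder volume)
Radius = 0.7/2 = 0.35 cm
V = pi * 0.35^2 * 115 = 44.2572 cm^3

Answer: 44.2572 cm^3


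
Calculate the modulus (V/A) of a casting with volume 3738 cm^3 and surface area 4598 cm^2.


Formula: Casting Modulus M = V / A
M = 3738 cm^3 / 4598 cm^2 = 0.8130 cm

Answer: 0.8130 cm


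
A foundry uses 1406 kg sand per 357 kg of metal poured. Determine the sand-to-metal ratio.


Formula: Sand-to-Metal Ratio = W_sand / W_metal
Ratio = 1406 kg / 357 kg = 3.9384


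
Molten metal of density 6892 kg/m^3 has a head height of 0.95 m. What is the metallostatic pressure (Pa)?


Formula: P = rho * g * h
rho * g = 6892 * 9.81 = 67610.52 N/m^3
P = 67610.52 * 0.95 = 64229.9940 Pa

Answer: 64229.9940 Pa


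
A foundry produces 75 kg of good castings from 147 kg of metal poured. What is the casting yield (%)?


Formula: Casting Yield = (W_good / W_total) * 100
Yield = (75 kg / 147 kg) * 100 = 51.0204%

Final answer: 51.0204%


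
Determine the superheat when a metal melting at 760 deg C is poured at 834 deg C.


Formula: Superheat = T_pour - T_melt
Superheat = 834 - 760 = 74 deg C

Final answer: 74 deg C


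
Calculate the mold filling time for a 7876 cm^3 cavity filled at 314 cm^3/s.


Formula: t_fill = V_mold / Q_flow
t = 7876 cm^3 / 314 cm^3/s = 25.0828 s

25.0828 s


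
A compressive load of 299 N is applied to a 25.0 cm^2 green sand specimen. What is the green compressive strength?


Formula: Compressive Strength = Force / Area
Strength = 299 N / 25.0 cm^2 = 11.9600 N/cm^2


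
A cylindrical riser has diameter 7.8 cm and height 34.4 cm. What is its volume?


Formula: V = pi * (D/2)^2 * H  (cylinder volume)
Radius = D/2 = 7.8/2 = 3.9 cm
V = pi * 3.9^2 * 34.4 = 1643.7567 cm^3

1643.7567 cm^3


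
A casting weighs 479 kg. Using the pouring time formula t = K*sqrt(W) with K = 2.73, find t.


Formula: t = K * sqrt(W)
sqrt(W) = sqrt(479) = 21.88607
t = 2.73 * 21.88607 = 59.7490 s


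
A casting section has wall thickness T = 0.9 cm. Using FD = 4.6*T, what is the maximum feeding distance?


Formula: FD = 4.6 * T  (riser feeding-distance rule)
FD = 4.6 * 0.9 cm = 4.1400 cm

Answer: 4.1400 cm


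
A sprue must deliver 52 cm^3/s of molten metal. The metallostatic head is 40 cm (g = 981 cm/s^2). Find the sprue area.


Formula: v = sqrt(2*g*h), A = Q/v
Velocity: v = sqrt(2 * 981 * 40) = sqrt(78480) = 280.1428 cm/s
Sprue area: A = Q / v = 52 / 280.1428 = 0.1856 cm^2


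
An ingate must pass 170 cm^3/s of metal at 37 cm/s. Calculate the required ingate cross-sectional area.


Formula: A_ingate = Q / v  (continuity equation)
A = 170 cm^3/s / 37 cm/s = 4.5946 cm^2

Answer: 4.5946 cm^2


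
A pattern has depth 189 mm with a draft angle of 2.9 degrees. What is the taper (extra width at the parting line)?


Formula: taper = depth * tan(draft_angle)
tan(2.9 deg) = 0.0506578
taper = 189 mm * 0.0506578 = 9.5743 mm

9.5743 mm


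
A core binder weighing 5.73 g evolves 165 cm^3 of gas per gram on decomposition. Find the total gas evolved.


Formula: V_gas = W_binder * gas_evolution_rate
V = 5.73 g * 165 cm^3/g = 945.4500 cm^3

945.4500 cm^3


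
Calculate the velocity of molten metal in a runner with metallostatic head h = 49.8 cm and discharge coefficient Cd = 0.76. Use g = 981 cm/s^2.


Formula: v = Cd * sqrt(2 * g * h)  (Torricelli with discharge coefficient)
2*g*h = 2 * 981 * 49.8 = 97707.6 cm^2/s^2
sqrt(97707.6) = 312.58215 cm/s
v = 0.76 * 312.58215 = 237.5624 cm/s

Final answer: 237.5624 cm/s


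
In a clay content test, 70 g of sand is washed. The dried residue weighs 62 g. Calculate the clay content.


Formula: Clay% = (W_total - W_washed) / W_total * 100
Clay mass = 70 - 62 = 8 g
Clay% = 8 / 70 * 100 = 11.4286%


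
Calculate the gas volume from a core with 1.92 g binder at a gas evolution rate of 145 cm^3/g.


Formula: V_gas = W_binder * gas_evolution_rate
V = 1.92 g * 145 cm^3/g = 278.4000 cm^3


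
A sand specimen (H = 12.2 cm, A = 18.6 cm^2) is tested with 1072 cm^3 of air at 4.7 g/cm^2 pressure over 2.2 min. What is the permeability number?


Formula: Permeability Number P = (V * H) / (p * A * t)
Numerator: V * H = 1072 * 12.2 = 13078.4
Denominator: p * A * t = 4.7 * 18.6 * 2.2 = 192.324
P = 13078.4 / 192.324 = 68.0019


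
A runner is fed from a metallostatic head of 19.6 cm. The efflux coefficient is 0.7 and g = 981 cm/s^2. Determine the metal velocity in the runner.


Formula: v = Cd * sqrt(2 * g * h)  (Torricelli with discharge coefficient)
2*g*h = 2 * 981 * 19.6 = 38455.2 cm^2/s^2
sqrt(38455.2) = 196.09997 cm/s
v = 0.7 * 196.09997 = 137.2700 cm/s

137.2700 cm/s


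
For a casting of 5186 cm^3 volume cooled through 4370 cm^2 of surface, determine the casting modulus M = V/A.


Formula: Casting Modulus M = V / A
M = 5186 cm^3 / 4370 cm^2 = 1.1867 cm


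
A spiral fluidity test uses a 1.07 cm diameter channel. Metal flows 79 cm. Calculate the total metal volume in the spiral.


Formula: V = pi * (d/2)^2 * L  (cylinder volume)
Radius = 1.07/2 = 0.535 cm
V = pi * 0.535^2 * 79 = 71.0370 cm^3

Final answer: 71.0370 cm^3


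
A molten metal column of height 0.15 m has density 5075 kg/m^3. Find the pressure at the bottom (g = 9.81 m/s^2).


Formula: P = rho * g * h
rho * g = 5075 * 9.81 = 49785.75 N/m^3
P = 49785.75 * 0.15 = 7467.8625 Pa

Final answer: 7467.8625 Pa


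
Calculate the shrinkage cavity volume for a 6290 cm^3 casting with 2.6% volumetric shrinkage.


Formula: V_shrink = V_casting * shrinkage_pct / 100
V_shrink = 6290 cm^3 * 2.6 / 100 = 163.5400 cm^3

Final answer: 163.5400 cm^3


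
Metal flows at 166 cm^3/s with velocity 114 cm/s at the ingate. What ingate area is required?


Formula: A_ingate = Q / v  (continuity equation)
A = 166 cm^3/s / 114 cm/s = 1.4561 cm^2

Answer: 1.4561 cm^2


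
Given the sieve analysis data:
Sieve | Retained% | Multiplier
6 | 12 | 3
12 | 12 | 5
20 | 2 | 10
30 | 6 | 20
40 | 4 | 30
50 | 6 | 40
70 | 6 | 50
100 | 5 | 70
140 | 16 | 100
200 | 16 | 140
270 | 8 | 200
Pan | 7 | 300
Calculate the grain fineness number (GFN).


Formula: GFN = sum(pct * multiplier) / sum(pct)
sum(pct * multiplier) = 8786
sum(pct) = 100
GFN = 8786 / 100 = 87.86

87.86


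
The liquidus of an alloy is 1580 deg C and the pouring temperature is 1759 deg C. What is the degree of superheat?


Formula: Superheat = T_pour - T_melt
Superheat = 1759 - 1580 = 179 deg C

179 deg C


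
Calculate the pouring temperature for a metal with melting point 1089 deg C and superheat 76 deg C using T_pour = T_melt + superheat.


Formula: T_pour = T_melt + Superheat
T_pour = 1089 + 76 = 1165 deg C


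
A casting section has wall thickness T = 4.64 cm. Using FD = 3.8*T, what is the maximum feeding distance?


Formula: FD = 3.8 * T  (riser feeding-distance rule)
FD = 3.8 * 4.64 cm = 17.6320 cm

Answer: 17.6320 cm


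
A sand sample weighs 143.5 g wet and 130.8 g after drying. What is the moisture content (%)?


Formula: MC = (W_wet - W_dry) / W_wet * 100
Water mass = 143.5 - 130.8 = 12.7 g
MC = 12.7 / 143.5 * 100 = 8.8502%

Final answer: 8.8502%


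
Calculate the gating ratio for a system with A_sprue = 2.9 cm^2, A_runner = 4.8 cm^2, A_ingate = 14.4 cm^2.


Sprue:Runner:Ingate = 1 : 4.8/2.9 : 14.4/2.9 = 1:1.66:4.97

Final answer: 1:1.66:4.97


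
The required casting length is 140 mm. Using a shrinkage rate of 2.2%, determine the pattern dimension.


Formula: L_pattern = L_casting * (1 + shrinkage_rate/100)
Shrinkage factor = 1 + 2.2/100 = 1.022
L_pattern = 140 mm * 1.022 = 143.0800 mm


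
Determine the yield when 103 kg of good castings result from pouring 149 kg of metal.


Formula: Casting Yield = (W_good / W_total) * 100
Yield = (103 kg / 149 kg) * 100 = 69.1275%

Final answer: 69.1275%


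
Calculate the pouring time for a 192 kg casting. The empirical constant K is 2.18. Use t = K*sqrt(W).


Formula: t = K * sqrt(W)
sqrt(W) = sqrt(192) = 13.85641
t = 2.18 * 13.85641 = 30.2070 s


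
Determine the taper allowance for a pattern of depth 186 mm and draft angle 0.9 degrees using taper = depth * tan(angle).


Formula: taper = depth * tan(draft_angle)
tan(0.9 deg) = 0.0157093
taper = 186 mm * 0.0157093 = 2.9219 mm

Answer: 2.9219 mm


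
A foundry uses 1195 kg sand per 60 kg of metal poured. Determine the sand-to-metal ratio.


Formula: Sand-to-Metal Ratio = W_sand / W_metal
Ratio = 1195 kg / 60 kg = 19.9167

Answer: 19.9167


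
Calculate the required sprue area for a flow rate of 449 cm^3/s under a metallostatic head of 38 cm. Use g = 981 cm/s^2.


Formula: v = sqrt(2*g*h), A = Q/v
Velocity: v = sqrt(2 * 981 * 38) = sqrt(74556) = 273.0494 cm/s
Sprue area: A = Q / v = 449 / 273.0494 = 1.6444 cm^2

Answer: 1.6444 cm^2


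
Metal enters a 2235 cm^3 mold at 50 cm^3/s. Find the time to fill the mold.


Formula: t_fill = V_mold / Q_flow
t = 2235 cm^3 / 50 cm^3/s = 44.7000 s

Answer: 44.7000 s


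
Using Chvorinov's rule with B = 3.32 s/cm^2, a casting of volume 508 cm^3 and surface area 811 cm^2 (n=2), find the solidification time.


Formula: t_s = B * (V/A)^n  (Chvorinov's rule, n=2)
Modulus M = V/A = 508/811 = 0.626387 cm
M^2 = 0.626387^2 = 0.392361 cm^2
t_s = 3.32 * 0.392361 = 1.3026 s

Final answer: 1.3026 s


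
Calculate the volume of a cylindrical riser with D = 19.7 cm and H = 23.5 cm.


Formula: V = pi * (D/2)^2 * H  (cylinder volume)
Radius = D/2 = 19.7/2 = 9.85 cm
V = pi * 9.85^2 * 23.5 = 7162.9216 cm^3


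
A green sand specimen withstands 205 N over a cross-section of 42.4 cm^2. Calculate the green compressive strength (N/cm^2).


Formula: Compressive Strength = Force / Area
Strength = 205 N / 42.4 cm^2 = 4.8349 N/cm^2

Answer: 4.8349 N/cm^2


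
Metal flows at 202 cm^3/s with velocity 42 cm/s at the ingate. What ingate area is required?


Formula: A_ingate = Q / v  (continuity equation)
A = 202 cm^3/s / 42 cm/s = 4.8095 cm^2

Final answer: 4.8095 cm^2


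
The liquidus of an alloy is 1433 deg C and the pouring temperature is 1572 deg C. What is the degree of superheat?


Formula: Superheat = T_pour - T_melt
Superheat = 1572 - 1433 = 139 deg C

139 deg C


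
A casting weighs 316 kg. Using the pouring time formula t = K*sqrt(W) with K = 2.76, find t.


Formula: t = K * sqrt(W)
sqrt(W) = sqrt(316) = 17.77639
t = 2.76 * 17.77639 = 49.0628 s


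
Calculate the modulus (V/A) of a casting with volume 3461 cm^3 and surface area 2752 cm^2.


Formula: Casting Modulus M = V / A
M = 3461 cm^3 / 2752 cm^2 = 1.2576 cm

1.2576 cm


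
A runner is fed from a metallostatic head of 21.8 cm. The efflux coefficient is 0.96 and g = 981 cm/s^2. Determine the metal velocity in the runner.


Formula: v = Cd * sqrt(2 * g * h)  (Torricelli with discharge coefficient)
2*g*h = 2 * 981 * 21.8 = 42771.6 cm^2/s^2
sqrt(42771.6) = 206.81296 cm/s
v = 0.96 * 206.81296 = 198.5404 cm/s

Final answer: 198.5404 cm/s


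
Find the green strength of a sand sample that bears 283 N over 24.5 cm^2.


Formula: Compressive Strength = Force / Area
Strength = 283 N / 24.5 cm^2 = 11.5510 N/cm^2

Answer: 11.5510 N/cm^2


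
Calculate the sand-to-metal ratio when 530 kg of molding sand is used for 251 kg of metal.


Formula: Sand-to-Metal Ratio = W_sand / W_metal
Ratio = 530 kg / 251 kg = 2.1116

Final answer: 2.1116


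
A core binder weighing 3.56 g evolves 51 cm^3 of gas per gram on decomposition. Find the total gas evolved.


Formula: V_gas = W_binder * gas_evolution_rate
V = 3.56 g * 51 cm^3/g = 181.5600 cm^3

Final answer: 181.5600 cm^3


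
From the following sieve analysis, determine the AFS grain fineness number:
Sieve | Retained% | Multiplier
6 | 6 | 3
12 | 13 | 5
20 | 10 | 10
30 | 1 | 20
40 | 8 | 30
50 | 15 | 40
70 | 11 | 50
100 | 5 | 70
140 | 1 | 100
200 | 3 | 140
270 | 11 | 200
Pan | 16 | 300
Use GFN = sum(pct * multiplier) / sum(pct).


Formula: GFN = sum(pct * multiplier) / sum(pct)
sum(pct * multiplier) = 9463
sum(pct) = 100
GFN = 9463 / 100 = 94.63

Answer: 94.63


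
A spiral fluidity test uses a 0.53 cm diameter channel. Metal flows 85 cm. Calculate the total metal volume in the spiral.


Formula: V = pi * (d/2)^2 * L  (cylinder volume)
Radius = 0.53/2 = 0.265 cm
V = pi * 0.265^2 * 85 = 18.7526 cm^3

Final answer: 18.7526 cm^3


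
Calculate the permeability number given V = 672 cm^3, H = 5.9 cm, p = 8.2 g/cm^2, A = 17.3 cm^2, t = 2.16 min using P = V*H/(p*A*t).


Formula: Permeability Number P = (V * H) / (p * A * t)
Numerator: V * H = 672 * 5.9 = 3964.8
Denominator: p * A * t = 8.2 * 17.3 * 2.16 = 306.4176
P = 3964.8 / 306.4176 = 12.9392

12.9392


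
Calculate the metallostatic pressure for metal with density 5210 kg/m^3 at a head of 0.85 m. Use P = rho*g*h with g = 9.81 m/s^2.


Formula: P = rho * g * h
rho * g = 5210 * 9.81 = 51110.1 N/m^3
P = 51110.1 * 0.85 = 43443.5850 Pa

43443.5850 Pa


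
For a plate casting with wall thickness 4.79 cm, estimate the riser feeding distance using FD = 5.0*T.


Formula: FD = 5.0 * T  (riser feeding-distance rule)
FD = 5.0 * 4.79 cm = 23.9500 cm


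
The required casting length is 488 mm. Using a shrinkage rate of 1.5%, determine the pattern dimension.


Formula: L_pattern = L_casting * (1 + shrinkage_rate/100)
Shrinkage factor = 1 + 1.5/100 = 1.015
L_pattern = 488 mm * 1.015 = 495.3200 mm

Answer: 495.3200 mm


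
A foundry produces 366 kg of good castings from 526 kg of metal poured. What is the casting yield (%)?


Formula: Casting Yield = (W_good / W_total) * 100
Yield = (366 kg / 526 kg) * 100 = 69.5817%

Answer: 69.5817%


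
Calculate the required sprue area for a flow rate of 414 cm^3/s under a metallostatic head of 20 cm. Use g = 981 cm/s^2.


Formula: v = sqrt(2*g*h), A = Q/v
Velocity: v = sqrt(2 * 981 * 20) = sqrt(39240) = 198.0909 cm/s
Sprue area: A = Q / v = 414 / 198.0909 = 2.0899 cm^2

2.0899 cm^2


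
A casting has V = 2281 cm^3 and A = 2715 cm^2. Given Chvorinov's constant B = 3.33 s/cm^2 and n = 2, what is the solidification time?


Formula: t_s = B * (V/A)^n  (Chvorinov's rule, n=2)
Modulus M = V/A = 2281/2715 = 0.840147 cm
M^2 = 0.840147^2 = 0.705847 cm^2
t_s = 3.33 * 0.705847 = 2.3505 s

2.3505 s


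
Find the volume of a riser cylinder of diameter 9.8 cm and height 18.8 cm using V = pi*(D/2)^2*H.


Formula: V = pi * (D/2)^2 * H  (cylinder volume)
Radius = D/2 = 9.8/2 = 4.9 cm
V = pi * 4.9^2 * 18.8 = 1418.0772 cm^3

Final answer: 1418.0772 cm^3


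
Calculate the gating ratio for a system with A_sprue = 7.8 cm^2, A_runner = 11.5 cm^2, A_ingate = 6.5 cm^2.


Sprue:Runner:Ingate = 1 : 11.5/7.8 : 6.5/7.8 = 1:1.47:0.83


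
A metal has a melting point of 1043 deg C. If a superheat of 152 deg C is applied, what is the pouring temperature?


Formula: T_pour = T_melt + Superheat
T_pour = 1043 + 152 = 1195 deg C

1195 deg C


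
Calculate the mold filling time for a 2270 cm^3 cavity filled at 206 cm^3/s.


Formula: t_fill = V_mold / Q_flow
t = 2270 cm^3 / 206 cm^3/s = 11.0194 s

Final answer: 11.0194 s


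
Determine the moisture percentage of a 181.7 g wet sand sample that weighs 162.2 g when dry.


Formula: MC = (W_wet - W_dry) / W_wet * 100
Water mass = 181.7 - 162.2 = 19.5 g
MC = 19.5 / 181.7 * 100 = 10.7320%

Final answer: 10.7320%


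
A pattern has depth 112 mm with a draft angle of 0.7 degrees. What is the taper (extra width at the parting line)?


Formula: taper = depth * tan(draft_angle)
tan(0.7 deg) = 0.0122179
taper = 112 mm * 0.0122179 = 1.3684 mm


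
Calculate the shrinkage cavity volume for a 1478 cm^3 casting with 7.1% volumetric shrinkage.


Formula: V_shrink = V_casting * shrinkage_pct / 100
V_shrink = 1478 cm^3 * 7.1 / 100 = 104.9380 cm^3


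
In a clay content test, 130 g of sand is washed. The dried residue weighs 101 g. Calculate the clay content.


Formula: Clay% = (W_total - W_washed) / W_total * 100
Clay mass = 130 - 101 = 29 g
Clay% = 29 / 130 * 100 = 22.3077%

22.3077%


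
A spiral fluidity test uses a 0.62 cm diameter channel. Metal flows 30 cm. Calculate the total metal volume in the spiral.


Formula: V = pi * (d/2)^2 * L  (cylinder volume)
Radius = 0.62/2 = 0.31 cm
V = pi * 0.31^2 * 30 = 9.0572 cm^3

9.0572 cm^3


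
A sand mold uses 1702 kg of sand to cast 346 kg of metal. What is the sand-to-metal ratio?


Formula: Sand-to-Metal Ratio = W_sand / W_metal
Ratio = 1702 kg / 346 kg = 4.9191


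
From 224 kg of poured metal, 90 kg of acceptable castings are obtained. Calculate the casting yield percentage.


Formula: Casting Yield = (W_good / W_total) * 100
Yield = (90 kg / 224 kg) * 100 = 40.1786%

40.1786%


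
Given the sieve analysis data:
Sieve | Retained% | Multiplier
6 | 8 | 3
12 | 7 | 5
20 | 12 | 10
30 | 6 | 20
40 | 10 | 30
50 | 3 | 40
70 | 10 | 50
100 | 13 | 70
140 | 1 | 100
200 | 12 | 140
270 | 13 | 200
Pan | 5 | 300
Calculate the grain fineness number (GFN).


Formula: GFN = sum(pct * multiplier) / sum(pct)
sum(pct * multiplier) = 8009
sum(pct) = 100
GFN = 8009 / 100 = 80.09

80.09


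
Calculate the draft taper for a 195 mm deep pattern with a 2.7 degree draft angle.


Formula: taper = depth * tan(draft_angle)
tan(2.7 deg) = 0.0471588
taper = 195 mm * 0.0471588 = 9.1960 mm


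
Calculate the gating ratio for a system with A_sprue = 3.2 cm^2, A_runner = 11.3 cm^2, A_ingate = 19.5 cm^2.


Sprue:Runner:Ingate = 1 : 11.3/3.2 : 19.5/3.2 = 1:3.53:6.09


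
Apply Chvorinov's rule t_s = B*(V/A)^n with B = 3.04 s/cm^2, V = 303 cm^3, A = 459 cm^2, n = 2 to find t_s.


Formula: t_s = B * (V/A)^n  (Chvorinov's rule, n=2)
Modulus M = V/A = 303/459 = 0.660131 cm
M^2 = 0.660131^2 = 0.435773 cm^2
t_s = 3.04 * 0.435773 = 1.3247 s


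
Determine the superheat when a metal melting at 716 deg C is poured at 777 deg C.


Formula: Superheat = T_pour - T_melt
Superheat = 777 - 716 = 61 deg C


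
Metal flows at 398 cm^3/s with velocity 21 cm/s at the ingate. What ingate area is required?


Formula: A_ingate = Q / v  (continuity equation)
A = 398 cm^3/s / 21 cm/s = 18.9524 cm^2


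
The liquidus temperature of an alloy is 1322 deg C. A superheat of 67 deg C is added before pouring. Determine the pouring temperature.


Formula: T_pour = T_melt + Superheat
T_pour = 1322 + 67 = 1389 deg C


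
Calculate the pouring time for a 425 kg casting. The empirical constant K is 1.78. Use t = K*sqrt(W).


Formula: t = K * sqrt(W)
sqrt(W) = sqrt(425) = 20.61553
t = 1.78 * 20.61553 = 36.6956 s

36.6956 s


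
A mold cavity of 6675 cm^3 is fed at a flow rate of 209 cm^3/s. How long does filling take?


Formula: t_fill = V_mold / Q_flow
t = 6675 cm^3 / 209 cm^3/s = 31.9378 s

Final answer: 31.9378 s


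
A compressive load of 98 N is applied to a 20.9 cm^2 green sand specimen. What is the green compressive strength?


Formula: Compressive Strength = Force / Area
Strength = 98 N / 20.9 cm^2 = 4.6890 N/cm^2


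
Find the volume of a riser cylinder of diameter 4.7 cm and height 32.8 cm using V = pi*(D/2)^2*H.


Formula: V = pi * (D/2)^2 * H  (cylinder volume)
Radius = D/2 = 4.7/2 = 2.35 cm
V = pi * 2.35^2 * 32.8 = 569.0618 cm^3


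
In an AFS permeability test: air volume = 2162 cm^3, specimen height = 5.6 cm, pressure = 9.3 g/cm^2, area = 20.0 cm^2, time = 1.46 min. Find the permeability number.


Formula: Permeability Number P = (V * H) / (p * A * t)
Numerator: V * H = 2162 * 5.6 = 12107.2
Denominator: p * A * t = 9.3 * 20.0 * 1.46 = 271.56
P = 12107.2 / 271.56 = 44.5839


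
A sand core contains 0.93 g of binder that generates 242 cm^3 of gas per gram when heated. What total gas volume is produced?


Formula: V_gas = W_binder * gas_evolution_rate
V = 0.93 g * 242 cm^3/g = 225.0600 cm^3

225.0600 cm^3


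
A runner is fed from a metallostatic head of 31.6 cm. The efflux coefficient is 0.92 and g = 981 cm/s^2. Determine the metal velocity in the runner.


Formula: v = Cd * sqrt(2 * g * h)  (Torricelli with discharge coefficient)
2*g*h = 2 * 981 * 31.6 = 61999.2 cm^2/s^2
sqrt(61999.2) = 248.99639 cm/s
v = 0.92 * 248.99639 = 229.0767 cm/s

Final answer: 229.0767 cm/s


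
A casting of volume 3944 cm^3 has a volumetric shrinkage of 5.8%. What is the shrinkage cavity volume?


Formula: V_shrink = V_casting * shrinkage_pct / 100
V_shrink = 3944 cm^3 * 5.8 / 100 = 228.7520 cm^3

Final answer: 228.7520 cm^3


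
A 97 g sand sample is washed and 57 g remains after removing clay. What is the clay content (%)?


Formula: Clay% = (W_total - W_washed) / W_total * 100
Clay mass = 97 - 57 = 40 g
Clay% = 40 / 97 * 100 = 41.2371%

Answer: 41.2371%


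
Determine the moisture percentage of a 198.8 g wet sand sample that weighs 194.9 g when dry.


Formula: MC = (W_wet - W_dry) / W_wet * 100
Water mass = 198.8 - 194.9 = 3.9 g
MC = 3.9 / 198.8 * 100 = 1.9618%


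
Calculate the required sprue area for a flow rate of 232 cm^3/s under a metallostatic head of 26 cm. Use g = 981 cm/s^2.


Formula: v = sqrt(2*g*h), A = Q/v
Velocity: v = sqrt(2 * 981 * 26) = sqrt(51012) = 225.8584 cm/s
Sprue area: A = Q / v = 232 / 225.8584 = 1.0272 cm^2

1.0272 cm^2


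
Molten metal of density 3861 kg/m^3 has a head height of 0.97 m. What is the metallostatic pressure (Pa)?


Formula: P = rho * g * h
rho * g = 3861 * 9.81 = 37876.41 N/m^3
P = 37876.41 * 0.97 = 36740.1177 Pa

36740.1177 Pa


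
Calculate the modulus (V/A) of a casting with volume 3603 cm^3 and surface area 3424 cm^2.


Formula: Casting Modulus M = V / A
M = 3603 cm^3 / 3424 cm^2 = 1.0523 cm

1.0523 cm


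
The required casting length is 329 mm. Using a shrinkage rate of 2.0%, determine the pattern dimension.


Formula: L_pattern = L_casting * (1 + shrinkage_rate/100)
Shrinkage factor = 1 + 2.0/100 = 1.02
L_pattern = 329 mm * 1.02 = 335.5800 mm


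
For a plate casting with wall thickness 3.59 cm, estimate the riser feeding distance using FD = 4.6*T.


Formula: FD = 4.6 * T  (riser feeding-distance rule)
FD = 4.6 * 3.59 cm = 16.5140 cm

16.5140 cm


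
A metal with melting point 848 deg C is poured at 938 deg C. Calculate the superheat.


Formula: Superheat = T_pour - T_melt
Superheat = 938 - 848 = 90 deg C

Final answer: 90 deg C


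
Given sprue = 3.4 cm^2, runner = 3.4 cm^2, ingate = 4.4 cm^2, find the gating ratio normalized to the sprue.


Sprue:Runner:Ingate = 1 : 3.4/3.4 : 4.4/3.4 = 1:1.00:1.29

1:1.00:1.29


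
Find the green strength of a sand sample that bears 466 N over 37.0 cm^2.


Formula: Compressive Strength = Force / Area
Strength = 466 N / 37.0 cm^2 = 12.5946 N/cm^2


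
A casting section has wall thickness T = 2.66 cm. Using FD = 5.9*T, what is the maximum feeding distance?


Formula: FD = 5.9 * T  (riser feeding-distance rule)
FD = 5.9 * 2.66 cm = 15.6940 cm


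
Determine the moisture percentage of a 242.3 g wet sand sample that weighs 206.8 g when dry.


Formula: MC = (W_wet - W_dry) / W_wet * 100
Water mass = 242.3 - 206.8 = 35.5 g
MC = 35.5 / 242.3 * 100 = 14.6513%

Final answer: 14.6513%
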